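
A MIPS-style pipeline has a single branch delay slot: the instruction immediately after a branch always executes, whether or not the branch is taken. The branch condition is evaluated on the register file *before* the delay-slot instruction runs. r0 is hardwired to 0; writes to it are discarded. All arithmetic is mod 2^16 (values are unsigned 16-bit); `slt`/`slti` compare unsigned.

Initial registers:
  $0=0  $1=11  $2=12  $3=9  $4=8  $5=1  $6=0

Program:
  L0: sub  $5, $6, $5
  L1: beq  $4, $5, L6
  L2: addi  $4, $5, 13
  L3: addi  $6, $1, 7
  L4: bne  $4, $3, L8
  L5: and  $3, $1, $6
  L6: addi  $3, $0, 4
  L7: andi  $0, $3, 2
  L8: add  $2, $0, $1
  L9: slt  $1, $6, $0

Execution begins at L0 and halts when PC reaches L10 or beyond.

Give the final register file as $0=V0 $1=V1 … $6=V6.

$0=0 $1=0 $2=11 $3=2 $4=12 $5=65535 $6=18

PC=0  sub  $5, $6, $5        | $0=0 $1=11 $2=12 $3=9 $4=8 $5=65535 $6=0
PC=1  beq  $4, $5, L6        | $0=0 $1=11 $2=12 $3=9 $4=8 $5=65535 $6=0  [not taken]
PC=2  addi  $4, $5, 13       | $0=0 $1=11 $2=12 $3=9 $4=12 $5=65535 $6=0
PC=3  addi  $6, $1, 7        | $0=0 $1=11 $2=12 $3=9 $4=12 $5=65535 $6=18
PC=4  bne  $4, $3, L8        | $0=0 $1=11 $2=12 $3=9 $4=12 $5=65535 $6=18  [TAKEN]
PC=5  and  $3, $1, $6        | $0=0 $1=11 $2=12 $3=2 $4=12 $5=65535 $6=18
PC=8  add  $2, $0, $1        | $0=0 $1=11 $2=11 $3=2 $4=12 $5=65535 $6=18
PC=9  slt  $1, $6, $0        | $0=0 $1=0 $2=11 $3=2 $4=12 $5=65535 $6=18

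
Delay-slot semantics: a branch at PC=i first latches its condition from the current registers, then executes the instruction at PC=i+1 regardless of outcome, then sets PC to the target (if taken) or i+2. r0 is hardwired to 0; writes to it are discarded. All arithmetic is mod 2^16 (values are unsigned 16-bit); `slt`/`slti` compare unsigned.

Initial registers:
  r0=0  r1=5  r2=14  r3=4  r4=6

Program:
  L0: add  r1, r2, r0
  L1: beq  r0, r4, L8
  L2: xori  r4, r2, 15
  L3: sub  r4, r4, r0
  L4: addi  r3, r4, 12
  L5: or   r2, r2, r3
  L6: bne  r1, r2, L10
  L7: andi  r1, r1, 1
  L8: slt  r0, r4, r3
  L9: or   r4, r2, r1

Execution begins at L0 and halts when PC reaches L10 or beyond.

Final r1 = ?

0

#0 add  r1, r2, r0 ; 0/14/14/4/6
#1 beq  r0, r4, L8 ; 0/14/14/4/6 ; →fallthru
#2 xori  r4, r2, 15 ; 0/14/14/4/1
#3 sub  r4, r4, r0 ; 0/14/14/4/1
#4 addi  r3, r4, 12 ; 0/14/14/13/1
#5 or   r2, r2, r3 ; 0/14/15/13/1
#6 bne  r1, r2, L10 ; 0/14/15/13/1 ; →target
#7 andi  r1, r1, 1 ; 0/0/15/13/1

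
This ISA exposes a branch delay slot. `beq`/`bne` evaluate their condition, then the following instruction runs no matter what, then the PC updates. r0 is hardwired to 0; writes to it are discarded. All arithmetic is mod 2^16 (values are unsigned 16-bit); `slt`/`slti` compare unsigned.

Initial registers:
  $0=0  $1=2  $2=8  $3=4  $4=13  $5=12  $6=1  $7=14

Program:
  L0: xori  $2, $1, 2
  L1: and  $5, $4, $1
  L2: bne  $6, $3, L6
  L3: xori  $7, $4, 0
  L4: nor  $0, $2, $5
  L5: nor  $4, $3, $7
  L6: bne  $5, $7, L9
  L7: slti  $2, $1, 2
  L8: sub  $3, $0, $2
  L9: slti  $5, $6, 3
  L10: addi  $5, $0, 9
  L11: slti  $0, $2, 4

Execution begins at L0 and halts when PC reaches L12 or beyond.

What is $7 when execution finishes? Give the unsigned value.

#0 xori  $2, $1, 2 ; 0/2/0/4/13/12/1/14
#1 and  $5, $4, $1 ; 0/2/0/4/13/0/1/14
#2 bne  $6, $3, L6 ; 0/2/0/4/13/0/1/14 ; →target
#3 xori  $7, $4, 0 ; 0/2/0/4/13/0/1/13
#6 bne  $5, $7, L9 ; 0/2/0/4/13/0/1/13 ; →target
#7 slti  $2, $1, 2 ; 0/2/0/4/13/0/1/13
#9 slti  $5, $6, 3 ; 0/2/0/4/13/1/1/13
#10 addi  $5, $0, 9 ; 0/2/0/4/13/9/1/13
#11 slti  $0, $2, 4 ; 0/2/0/4/13/9/1/13

13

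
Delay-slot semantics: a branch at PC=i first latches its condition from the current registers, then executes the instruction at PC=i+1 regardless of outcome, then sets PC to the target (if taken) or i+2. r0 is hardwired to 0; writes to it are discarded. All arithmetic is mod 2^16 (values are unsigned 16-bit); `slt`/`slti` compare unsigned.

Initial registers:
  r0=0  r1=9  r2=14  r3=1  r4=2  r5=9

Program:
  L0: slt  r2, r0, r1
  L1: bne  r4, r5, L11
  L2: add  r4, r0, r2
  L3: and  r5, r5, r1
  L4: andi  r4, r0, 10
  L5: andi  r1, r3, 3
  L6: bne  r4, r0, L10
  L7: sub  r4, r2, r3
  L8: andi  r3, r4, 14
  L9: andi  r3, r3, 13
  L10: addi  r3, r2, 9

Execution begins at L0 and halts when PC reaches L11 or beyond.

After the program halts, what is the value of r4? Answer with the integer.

  step pc=0: slt  r2, r0, r1  regs=(0,9,1,1,2,9)
  step pc=1: bne  r4, r5, L11  cond=T  regs=(0,9,1,1,2,9)
  step pc=2: add  r4, r0, r2  regs=(0,9,1,1,1,9)

1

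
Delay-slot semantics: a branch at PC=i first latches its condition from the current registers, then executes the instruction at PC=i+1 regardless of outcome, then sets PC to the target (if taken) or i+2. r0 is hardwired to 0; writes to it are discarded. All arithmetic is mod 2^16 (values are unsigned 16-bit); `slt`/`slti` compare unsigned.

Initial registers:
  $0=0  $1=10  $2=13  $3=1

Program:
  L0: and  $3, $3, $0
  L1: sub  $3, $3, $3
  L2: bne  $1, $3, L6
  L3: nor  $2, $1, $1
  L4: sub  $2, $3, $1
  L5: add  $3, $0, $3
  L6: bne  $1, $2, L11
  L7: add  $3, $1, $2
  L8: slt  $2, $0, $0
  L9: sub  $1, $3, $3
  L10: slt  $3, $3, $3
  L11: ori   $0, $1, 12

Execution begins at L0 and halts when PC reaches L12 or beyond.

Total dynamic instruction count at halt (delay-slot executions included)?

7

#0 and  $3, $3, $0 ; 0/10/13/0
#1 sub  $3, $3, $3 ; 0/10/13/0
#2 bne  $1, $3, L6 ; 0/10/13/0 ; →target
#3 nor  $2, $1, $1 ; 0/10/65525/0
#6 bne  $1, $2, L11 ; 0/10/65525/0 ; →target
#7 add  $3, $1, $2 ; 0/10/65525/65535
#11 ori   $0, $1, 12 ; 0/10/65525/65535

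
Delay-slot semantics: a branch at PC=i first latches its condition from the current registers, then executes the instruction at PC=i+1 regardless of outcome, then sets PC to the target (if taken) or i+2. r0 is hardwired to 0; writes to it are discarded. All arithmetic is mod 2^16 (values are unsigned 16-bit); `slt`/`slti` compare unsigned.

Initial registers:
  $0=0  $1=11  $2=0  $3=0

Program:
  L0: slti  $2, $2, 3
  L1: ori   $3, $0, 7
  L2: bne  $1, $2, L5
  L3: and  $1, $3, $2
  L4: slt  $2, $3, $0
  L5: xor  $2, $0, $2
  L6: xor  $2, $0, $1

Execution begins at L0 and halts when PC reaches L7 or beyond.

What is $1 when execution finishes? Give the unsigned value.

#0 slti  $2, $2, 3 ; 0/11/1/0
#1 ori   $3, $0, 7 ; 0/11/1/7
#2 bne  $1, $2, L5 ; 0/11/1/7 ; →target
#3 and  $1, $3, $2 ; 0/1/1/7
#5 xor  $2, $0, $2 ; 0/1/1/7
#6 xor  $2, $0, $1 ; 0/1/1/7

1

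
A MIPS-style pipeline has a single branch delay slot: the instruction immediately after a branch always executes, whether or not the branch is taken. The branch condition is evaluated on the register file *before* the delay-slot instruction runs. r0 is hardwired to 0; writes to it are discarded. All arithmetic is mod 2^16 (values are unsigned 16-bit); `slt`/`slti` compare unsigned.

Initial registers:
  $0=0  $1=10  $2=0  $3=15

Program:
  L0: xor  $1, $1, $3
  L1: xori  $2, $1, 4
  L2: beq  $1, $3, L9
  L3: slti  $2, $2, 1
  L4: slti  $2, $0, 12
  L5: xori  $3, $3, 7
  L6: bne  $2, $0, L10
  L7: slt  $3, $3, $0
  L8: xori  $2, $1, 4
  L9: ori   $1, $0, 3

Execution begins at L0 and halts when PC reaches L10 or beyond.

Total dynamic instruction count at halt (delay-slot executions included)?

8

  step pc=0: xor  $1, $1, $3  regs=(0,5,0,15)
  step pc=1: xori  $2, $1, 4  regs=(0,5,1,15)
  step pc=2: beq  $1, $3, L9  cond=F  regs=(0,5,1,15)
  step pc=3: slti  $2, $2, 1  regs=(0,5,0,15)
  step pc=4: slti  $2, $0, 12  regs=(0,5,1,15)
  step pc=5: xori  $3, $3, 7  regs=(0,5,1,8)
  step pc=6: bne  $2, $0, L10  cond=T  regs=(0,5,1,8)
  step pc=7: slt  $3, $3, $0  regs=(0,5,1,0)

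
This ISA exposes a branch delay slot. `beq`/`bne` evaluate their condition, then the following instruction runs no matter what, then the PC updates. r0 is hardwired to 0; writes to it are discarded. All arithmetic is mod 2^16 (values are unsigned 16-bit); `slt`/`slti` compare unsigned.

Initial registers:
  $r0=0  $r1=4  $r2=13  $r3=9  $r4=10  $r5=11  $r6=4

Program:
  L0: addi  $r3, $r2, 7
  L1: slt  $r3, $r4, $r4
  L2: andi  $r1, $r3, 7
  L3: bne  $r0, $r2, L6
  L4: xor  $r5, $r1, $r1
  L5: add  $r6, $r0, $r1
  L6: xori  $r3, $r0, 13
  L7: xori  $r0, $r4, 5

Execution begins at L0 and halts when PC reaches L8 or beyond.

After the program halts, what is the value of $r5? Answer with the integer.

PC=0  addi  $r3, $r2, 7      | $r0=0 $r1=4 $r2=13 $r3=20 $r4=10 $r5=11 $r6=4
PC=1  slt  $r3, $r4, $r4     | $r0=0 $r1=4 $r2=13 $r3=0 $r4=10 $r5=11 $r6=4
PC=2  andi  $r1, $r3, 7      | $r0=0 $r1=0 $r2=13 $r3=0 $r4=10 $r5=11 $r6=4
PC=3  bne  $r0, $r2, L6      | $r0=0 $r1=0 $r2=13 $r3=0 $r4=10 $r5=11 $r6=4  [TAKEN]
PC=4  xor  $r5, $r1, $r1     | $r0=0 $r1=0 $r2=13 $r3=0 $r4=10 $r5=0 $r6=4
PC=6  xori  $r3, $r0, 13     | $r0=0 $r1=0 $r2=13 $r3=13 $r4=10 $r5=0 $r6=4
PC=7  xori  $r0, $r4, 5      | $r0=0 $r1=0 $r2=13 $r3=13 $r4=10 $r5=0 $r6=4

0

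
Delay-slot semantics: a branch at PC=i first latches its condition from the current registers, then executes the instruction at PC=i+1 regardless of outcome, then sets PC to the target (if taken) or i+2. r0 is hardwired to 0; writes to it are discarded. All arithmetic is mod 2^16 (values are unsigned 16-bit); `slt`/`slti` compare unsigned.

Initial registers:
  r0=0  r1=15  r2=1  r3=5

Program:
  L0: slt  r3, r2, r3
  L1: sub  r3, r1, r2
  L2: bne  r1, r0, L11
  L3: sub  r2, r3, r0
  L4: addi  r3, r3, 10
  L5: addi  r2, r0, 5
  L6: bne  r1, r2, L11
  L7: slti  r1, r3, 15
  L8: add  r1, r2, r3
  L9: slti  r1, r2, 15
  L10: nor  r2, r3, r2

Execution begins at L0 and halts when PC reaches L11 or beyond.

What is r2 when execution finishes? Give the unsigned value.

14

PC=0  slt  r3, r2, r3        | r0=0 r1=15 r2=1 r3=1
PC=1  sub  r3, r1, r2        | r0=0 r1=15 r2=1 r3=14
PC=2  bne  r1, r0, L11       | r0=0 r1=15 r2=1 r3=14  [TAKEN]
PC=3  sub  r2, r3, r0        | r0=0 r1=15 r2=14 r3=14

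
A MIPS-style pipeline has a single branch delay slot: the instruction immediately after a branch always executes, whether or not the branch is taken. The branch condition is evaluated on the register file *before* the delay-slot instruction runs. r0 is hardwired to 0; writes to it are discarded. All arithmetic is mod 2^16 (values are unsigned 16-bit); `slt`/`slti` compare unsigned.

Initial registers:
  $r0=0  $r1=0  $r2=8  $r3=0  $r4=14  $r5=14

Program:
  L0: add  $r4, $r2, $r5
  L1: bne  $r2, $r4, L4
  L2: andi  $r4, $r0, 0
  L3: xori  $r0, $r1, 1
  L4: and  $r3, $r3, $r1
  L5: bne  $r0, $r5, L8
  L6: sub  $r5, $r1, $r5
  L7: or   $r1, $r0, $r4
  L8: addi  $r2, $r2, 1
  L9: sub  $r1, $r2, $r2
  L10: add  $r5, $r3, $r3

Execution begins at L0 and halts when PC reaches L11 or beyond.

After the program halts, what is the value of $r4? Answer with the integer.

0

[0] add  $r4, $r2, $r5  →  {$r0:0, $r1:0, $r2:8, $r3:0, $r4:22, $r5:14}
[1] bne  $r2, $r4, L4  →  {$r0:0, $r1:0, $r2:8, $r3:0, $r4:22, $r5:14}  ⟨branch taken⟩
[2] andi  $r4, $r0, 0  →  {$r0:0, $r1:0, $r2:8, $r3:0, $r4:0, $r5:14}
[4] and  $r3, $r3, $r1  →  {$r0:0, $r1:0, $r2:8, $r3:0, $r4:0, $r5:14}
[5] bne  $r0, $r5, L8  →  {$r0:0, $r1:0, $r2:8, $r3:0, $r4:0, $r5:14}  ⟨branch taken⟩
[6] sub  $r5, $r1, $r5  →  {$r0:0, $r1:0, $r2:8, $r3:0, $r4:0, $r5:65522}
[8] addi  $r2, $r2, 1  →  {$r0:0, $r1:0, $r2:9, $r3:0, $r4:0, $r5:65522}
[9] sub  $r1, $r2, $r2  →  {$r0:0, $r1:0, $r2:9, $r3:0, $r4:0, $r5:65522}
[10] add  $r5, $r3, $r3  →  {$r0:0, $r1:0, $r2:9, $r3:0, $r4:0, $r5:0}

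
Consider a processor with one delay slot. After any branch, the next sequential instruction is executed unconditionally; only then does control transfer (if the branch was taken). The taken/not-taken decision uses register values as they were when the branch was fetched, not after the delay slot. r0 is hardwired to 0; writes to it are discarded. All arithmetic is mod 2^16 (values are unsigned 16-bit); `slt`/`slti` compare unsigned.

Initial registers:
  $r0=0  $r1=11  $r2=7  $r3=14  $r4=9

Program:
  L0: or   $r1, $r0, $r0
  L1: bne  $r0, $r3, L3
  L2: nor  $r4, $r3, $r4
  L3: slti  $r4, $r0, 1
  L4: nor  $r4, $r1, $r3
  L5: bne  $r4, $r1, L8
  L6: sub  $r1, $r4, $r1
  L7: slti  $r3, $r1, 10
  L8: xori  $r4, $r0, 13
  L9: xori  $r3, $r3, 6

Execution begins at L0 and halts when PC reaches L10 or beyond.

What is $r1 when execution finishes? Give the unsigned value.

  step pc=0: or   $r1, $r0, $r0  regs=(0,0,7,14,9)
  step pc=1: bne  $r0, $r3, L3  cond=T  regs=(0,0,7,14,9)
  step pc=2: nor  $r4, $r3, $r4  regs=(0,0,7,14,65520)
  step pc=3: slti  $r4, $r0, 1  regs=(0,0,7,14,1)
  step pc=4: nor  $r4, $r1, $r3  regs=(0,0,7,14,65521)
  step pc=5: bne  $r4, $r1, L8  cond=T  regs=(0,0,7,14,65521)
  step pc=6: sub  $r1, $r4, $r1  regs=(0,65521,7,14,65521)
  step pc=8: xori  $r4, $r0, 13  regs=(0,65521,7,14,13)
  step pc=9: xori  $r3, $r3, 6  regs=(0,65521,7,8,13)

65521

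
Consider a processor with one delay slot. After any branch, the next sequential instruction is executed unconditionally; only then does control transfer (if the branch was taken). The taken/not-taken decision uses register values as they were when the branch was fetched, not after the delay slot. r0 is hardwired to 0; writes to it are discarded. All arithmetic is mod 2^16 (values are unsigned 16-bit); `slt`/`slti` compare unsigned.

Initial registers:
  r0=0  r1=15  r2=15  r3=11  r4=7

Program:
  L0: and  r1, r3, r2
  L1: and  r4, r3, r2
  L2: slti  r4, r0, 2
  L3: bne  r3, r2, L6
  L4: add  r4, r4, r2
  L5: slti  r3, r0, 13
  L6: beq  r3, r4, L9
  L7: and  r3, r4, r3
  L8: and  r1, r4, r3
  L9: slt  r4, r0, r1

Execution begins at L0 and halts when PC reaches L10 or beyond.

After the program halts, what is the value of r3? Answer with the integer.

  step pc=0: and  r1, r3, r2  regs=(0,11,15,11,7)
  step pc=1: and  r4, r3, r2  regs=(0,11,15,11,11)
  step pc=2: slti  r4, r0, 2  regs=(0,11,15,11,1)
  step pc=3: bne  r3, r2, L6  cond=T  regs=(0,11,15,11,1)
  step pc=4: add  r4, r4, r2  regs=(0,11,15,11,16)
  step pc=6: beq  r3, r4, L9  cond=F  regs=(0,11,15,11,16)
  step pc=7: and  r3, r4, r3  regs=(0,11,15,0,16)
  step pc=8: and  r1, r4, r3  regs=(0,0,15,0,16)
  step pc=9: slt  r4, r0, r1  regs=(0,0,15,0,0)

0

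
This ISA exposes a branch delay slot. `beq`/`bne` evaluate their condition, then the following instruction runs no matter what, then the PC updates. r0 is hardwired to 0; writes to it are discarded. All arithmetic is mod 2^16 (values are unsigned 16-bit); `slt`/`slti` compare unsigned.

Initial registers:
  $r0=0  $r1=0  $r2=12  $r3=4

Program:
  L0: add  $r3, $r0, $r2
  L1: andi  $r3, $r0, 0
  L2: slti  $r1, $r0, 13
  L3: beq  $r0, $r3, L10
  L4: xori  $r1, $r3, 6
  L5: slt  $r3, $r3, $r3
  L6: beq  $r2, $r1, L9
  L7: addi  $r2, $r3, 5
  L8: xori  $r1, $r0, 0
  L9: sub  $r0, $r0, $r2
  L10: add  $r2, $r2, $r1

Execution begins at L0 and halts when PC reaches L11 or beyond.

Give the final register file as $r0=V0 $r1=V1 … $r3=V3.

$r0=0 $r1=6 $r2=18 $r3=0

#0 add  $r3, $r0, $r2 ; 0/0/12/12
#1 andi  $r3, $r0, 0 ; 0/0/12/0
#2 slti  $r1, $r0, 13 ; 0/1/12/0
#3 beq  $r0, $r3, L10 ; 0/1/12/0 ; →target
#4 xori  $r1, $r3, 6 ; 0/6/12/0
#10 add  $r2, $r2, $r1 ; 0/6/18/0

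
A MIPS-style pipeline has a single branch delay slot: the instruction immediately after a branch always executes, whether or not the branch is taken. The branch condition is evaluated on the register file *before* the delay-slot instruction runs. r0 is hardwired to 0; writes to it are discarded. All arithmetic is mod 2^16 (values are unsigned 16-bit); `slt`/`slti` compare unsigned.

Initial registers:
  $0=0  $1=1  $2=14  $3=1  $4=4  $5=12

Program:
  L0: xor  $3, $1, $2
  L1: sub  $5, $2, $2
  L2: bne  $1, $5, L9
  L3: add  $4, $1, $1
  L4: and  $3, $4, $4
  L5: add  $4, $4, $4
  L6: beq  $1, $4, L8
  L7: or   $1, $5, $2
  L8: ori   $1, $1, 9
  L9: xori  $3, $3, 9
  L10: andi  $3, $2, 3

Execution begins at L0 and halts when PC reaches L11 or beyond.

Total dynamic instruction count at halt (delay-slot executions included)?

#0 xor  $3, $1, $2 ; 0/1/14/15/4/12
#1 sub  $5, $2, $2 ; 0/1/14/15/4/0
#2 bne  $1, $5, L9 ; 0/1/14/15/4/0 ; →target
#3 add  $4, $1, $1 ; 0/1/14/15/2/0
#9 xori  $3, $3, 9 ; 0/1/14/6/2/0
#10 andi  $3, $2, 3 ; 0/1/14/2/2/0

6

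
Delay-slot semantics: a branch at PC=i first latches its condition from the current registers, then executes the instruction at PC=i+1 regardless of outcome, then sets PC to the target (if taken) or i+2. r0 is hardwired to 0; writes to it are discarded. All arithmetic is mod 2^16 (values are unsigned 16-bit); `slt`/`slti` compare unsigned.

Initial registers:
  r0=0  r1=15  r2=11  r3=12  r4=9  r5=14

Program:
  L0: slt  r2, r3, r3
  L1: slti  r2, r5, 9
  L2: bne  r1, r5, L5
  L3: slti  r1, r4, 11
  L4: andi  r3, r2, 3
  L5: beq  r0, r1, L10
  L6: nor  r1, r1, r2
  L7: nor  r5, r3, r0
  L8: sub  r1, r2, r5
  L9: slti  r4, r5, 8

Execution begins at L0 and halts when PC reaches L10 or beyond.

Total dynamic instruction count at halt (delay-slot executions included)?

  step pc=0: slt  r2, r3, r3  regs=(0,15,0,12,9,14)
  step pc=1: slti  r2, r5, 9  regs=(0,15,0,12,9,14)
  step pc=2: bne  r1, r5, L5  cond=T  regs=(0,15,0,12,9,14)
  step pc=3: slti  r1, r4, 11  regs=(0,1,0,12,9,14)
  step pc=5: beq  r0, r1, L10  cond=F  regs=(0,1,0,12,9,14)
  step pc=6: nor  r1, r1, r2  regs=(0,65534,0,12,9,14)
  step pc=7: nor  r5, r3, r0  regs=(0,65534,0,12,9,65523)
  step pc=8: sub  r1, r2, r5  regs=(0,13,0,12,9,65523)
  step pc=9: slti  r4, r5, 8  regs=(0,13,0,12,0,65523)

9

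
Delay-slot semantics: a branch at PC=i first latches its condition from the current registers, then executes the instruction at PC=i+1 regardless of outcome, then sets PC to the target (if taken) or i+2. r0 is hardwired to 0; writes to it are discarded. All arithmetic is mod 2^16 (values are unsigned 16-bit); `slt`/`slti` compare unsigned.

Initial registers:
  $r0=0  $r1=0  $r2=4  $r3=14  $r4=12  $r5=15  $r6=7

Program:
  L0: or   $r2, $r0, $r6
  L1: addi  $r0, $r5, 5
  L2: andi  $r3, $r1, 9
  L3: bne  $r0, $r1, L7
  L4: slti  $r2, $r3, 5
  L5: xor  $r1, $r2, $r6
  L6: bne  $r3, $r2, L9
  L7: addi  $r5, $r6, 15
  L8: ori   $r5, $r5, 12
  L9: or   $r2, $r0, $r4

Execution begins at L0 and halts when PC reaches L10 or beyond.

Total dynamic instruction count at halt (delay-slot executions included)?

PC=0  or   $r2, $r0, $r6     | $r0=0 $r1=0 $r2=7 $r3=14 $r4=12 $r5=15 $r6=7
PC=1  addi  $r0, $r5, 5      | $r0=0 $r1=0 $r2=7 $r3=14 $r4=12 $r5=15 $r6=7
PC=2  andi  $r3, $r1, 9      | $r0=0 $r1=0 $r2=7 $r3=0 $r4=12 $r5=15 $r6=7
PC=3  bne  $r0, $r1, L7      | $r0=0 $r1=0 $r2=7 $r3=0 $r4=12 $r5=15 $r6=7  [not taken]
PC=4  slti  $r2, $r3, 5      | $r0=0 $r1=0 $r2=1 $r3=0 $r4=12 $r5=15 $r6=7
PC=5  xor  $r1, $r2, $r6     | $r0=0 $r1=6 $r2=1 $r3=0 $r4=12 $r5=15 $r6=7
PC=6  bne  $r3, $r2, L9      | $r0=0 $r1=6 $r2=1 $r3=0 $r4=12 $r5=15 $r6=7  [TAKEN]
PC=7  addi  $r5, $r6, 15     | $r0=0 $r1=6 $r2=1 $r3=0 $r4=12 $r5=22 $r6=7
PC=9  or   $r2, $r0, $r4     | $r0=0 $r1=6 $r2=12 $r3=0 $r4=12 $r5=22 $r6=7

9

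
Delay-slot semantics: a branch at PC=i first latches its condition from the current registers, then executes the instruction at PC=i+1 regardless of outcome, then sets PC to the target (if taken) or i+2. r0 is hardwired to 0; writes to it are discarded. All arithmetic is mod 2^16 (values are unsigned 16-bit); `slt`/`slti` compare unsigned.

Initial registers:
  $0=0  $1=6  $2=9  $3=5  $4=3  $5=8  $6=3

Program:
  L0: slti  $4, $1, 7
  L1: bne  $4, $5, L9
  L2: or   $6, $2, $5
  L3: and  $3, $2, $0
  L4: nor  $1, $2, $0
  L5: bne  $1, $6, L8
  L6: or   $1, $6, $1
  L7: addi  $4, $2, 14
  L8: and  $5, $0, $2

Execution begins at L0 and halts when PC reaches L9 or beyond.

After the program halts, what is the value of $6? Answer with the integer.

#0 slti  $4, $1, 7 ; 0/6/9/5/1/8/3
#1 bne  $4, $5, L9 ; 0/6/9/5/1/8/3 ; →target
#2 or   $6, $2, $5 ; 0/6/9/5/1/8/9

9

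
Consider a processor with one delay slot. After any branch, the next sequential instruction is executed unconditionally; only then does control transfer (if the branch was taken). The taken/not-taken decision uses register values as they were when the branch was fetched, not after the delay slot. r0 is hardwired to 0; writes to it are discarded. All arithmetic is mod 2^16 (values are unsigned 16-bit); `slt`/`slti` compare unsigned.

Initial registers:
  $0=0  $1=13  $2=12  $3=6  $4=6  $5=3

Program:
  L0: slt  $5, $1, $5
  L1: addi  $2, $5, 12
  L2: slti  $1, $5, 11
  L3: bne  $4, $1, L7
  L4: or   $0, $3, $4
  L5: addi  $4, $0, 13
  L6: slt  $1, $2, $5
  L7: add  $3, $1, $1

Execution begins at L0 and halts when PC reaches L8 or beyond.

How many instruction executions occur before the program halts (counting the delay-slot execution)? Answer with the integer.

6

[0] slt  $5, $1, $5  →  {$0:0, $1:13, $2:12, $3:6, $4:6, $5:0}
[1] addi  $2, $5, 12  →  {$0:0, $1:13, $2:12, $3:6, $4:6, $5:0}
[2] slti  $1, $5, 11  →  {$0:0, $1:1, $2:12, $3:6, $4:6, $5:0}
[3] bne  $4, $1, L7  →  {$0:0, $1:1, $2:12, $3:6, $4:6, $5:0}  ⟨branch taken⟩
[4] or   $0, $3, $4  →  {$0:0, $1:1, $2:12, $3:6, $4:6, $5:0}
[7] add  $3, $1, $1  →  {$0:0, $1:1, $2:12, $3:2, $4:6, $5:0}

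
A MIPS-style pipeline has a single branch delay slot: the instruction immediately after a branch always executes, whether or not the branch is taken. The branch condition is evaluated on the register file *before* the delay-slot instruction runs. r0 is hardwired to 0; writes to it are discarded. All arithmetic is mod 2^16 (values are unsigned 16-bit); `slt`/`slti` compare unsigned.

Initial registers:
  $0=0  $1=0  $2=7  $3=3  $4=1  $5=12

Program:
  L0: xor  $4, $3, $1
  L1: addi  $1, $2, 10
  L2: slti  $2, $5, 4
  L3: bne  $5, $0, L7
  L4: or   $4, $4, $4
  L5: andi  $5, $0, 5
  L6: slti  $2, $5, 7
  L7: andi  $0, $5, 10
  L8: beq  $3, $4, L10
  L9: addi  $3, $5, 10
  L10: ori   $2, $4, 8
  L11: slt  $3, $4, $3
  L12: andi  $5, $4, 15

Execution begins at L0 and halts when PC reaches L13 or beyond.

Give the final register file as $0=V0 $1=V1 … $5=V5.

$0=0 $1=17 $2=11 $3=1 $4=3 $5=3

#0 xor  $4, $3, $1 ; 0/0/7/3/3/12
#1 addi  $1, $2, 10 ; 0/17/7/3/3/12
#2 slti  $2, $5, 4 ; 0/17/0/3/3/12
#3 bne  $5, $0, L7 ; 0/17/0/3/3/12 ; →target
#4 or   $4, $4, $4 ; 0/17/0/3/3/12
#7 andi  $0, $5, 10 ; 0/17/0/3/3/12
#8 beq  $3, $4, L10 ; 0/17/0/3/3/12 ; →target
#9 addi  $3, $5, 10 ; 0/17/0/22/3/12
#10 ori   $2, $4, 8 ; 0/17/11/22/3/12
#11 slt  $3, $4, $3 ; 0/17/11/1/3/12
#12 andi  $5, $4, 15 ; 0/17/11/1/3/3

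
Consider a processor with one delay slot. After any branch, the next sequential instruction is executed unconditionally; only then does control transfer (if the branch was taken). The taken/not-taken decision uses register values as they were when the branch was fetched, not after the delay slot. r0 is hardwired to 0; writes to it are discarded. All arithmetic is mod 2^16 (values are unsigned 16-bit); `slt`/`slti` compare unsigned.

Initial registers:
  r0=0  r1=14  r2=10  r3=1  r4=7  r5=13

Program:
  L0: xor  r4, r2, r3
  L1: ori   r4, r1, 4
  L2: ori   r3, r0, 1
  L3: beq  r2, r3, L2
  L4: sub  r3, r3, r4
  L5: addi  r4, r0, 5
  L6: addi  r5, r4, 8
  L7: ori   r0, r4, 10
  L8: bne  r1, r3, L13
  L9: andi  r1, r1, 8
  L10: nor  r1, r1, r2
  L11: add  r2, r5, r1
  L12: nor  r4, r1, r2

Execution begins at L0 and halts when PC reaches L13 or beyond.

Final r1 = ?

[0] xor  r4, r2, r3  →  {r0:0, r1:14, r2:10, r3:1, r4:11, r5:13}
[1] ori   r4, r1, 4  →  {r0:0, r1:14, r2:10, r3:1, r4:14, r5:13}
[2] ori   r3, r0, 1  →  {r0:0, r1:14, r2:10, r3:1, r4:14, r5:13}
[3] beq  r2, r3, L2  →  {r0:0, r1:14, r2:10, r3:1, r4:14, r5:13}  ⟨branch fallthrough⟩
[4] sub  r3, r3, r4  →  {r0:0, r1:14, r2:10, r3:65523, r4:14, r5:13}
[5] addi  r4, r0, 5  →  {r0:0, r1:14, r2:10, r3:65523, r4:5, r5:13}
[6] addi  r5, r4, 8  →  {r0:0, r1:14, r2:10, r3:65523, r4:5, r5:13}
[7] ori   r0, r4, 10  →  {r0:0, r1:14, r2:10, r3:65523, r4:5, r5:13}
[8] bne  r1, r3, L13  →  {r0:0, r1:14, r2:10, r3:65523, r4:5, r5:13}  ⟨branch taken⟩
[9] andi  r1, r1, 8  →  {r0:0, r1:8, r2:10, r3:65523, r4:5, r5:13}

8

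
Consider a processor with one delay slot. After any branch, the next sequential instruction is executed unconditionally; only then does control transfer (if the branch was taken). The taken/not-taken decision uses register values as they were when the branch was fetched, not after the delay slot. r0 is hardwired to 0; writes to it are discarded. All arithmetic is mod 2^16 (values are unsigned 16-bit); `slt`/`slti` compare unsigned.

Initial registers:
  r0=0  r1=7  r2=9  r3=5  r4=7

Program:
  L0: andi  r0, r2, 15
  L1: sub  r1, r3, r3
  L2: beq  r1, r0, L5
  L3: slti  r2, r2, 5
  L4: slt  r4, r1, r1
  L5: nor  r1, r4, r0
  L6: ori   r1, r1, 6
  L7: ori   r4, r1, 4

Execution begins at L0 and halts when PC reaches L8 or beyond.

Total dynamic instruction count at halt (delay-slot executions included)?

[0] andi  r0, r2, 15  →  {r0:0, r1:7, r2:9, r3:5, r4:7}
[1] sub  r1, r3, r3  →  {r0:0, r1:0, r2:9, r3:5, r4:7}
[2] beq  r1, r0, L5  →  {r0:0, r1:0, r2:9, r3:5, r4:7}  ⟨branch taken⟩
[3] slti  r2, r2, 5  →  {r0:0, r1:0, r2:0, r3:5, r4:7}
[5] nor  r1, r4, r0  →  {r0:0, r1:65528, r2:0, r3:5, r4:7}
[6] ori   r1, r1, 6  →  {r0:0, r1:65534, r2:0, r3:5, r4:7}
[7] ori   r4, r1, 4  →  {r0:0, r1:65534, r2:0, r3:5, r4:65534}

7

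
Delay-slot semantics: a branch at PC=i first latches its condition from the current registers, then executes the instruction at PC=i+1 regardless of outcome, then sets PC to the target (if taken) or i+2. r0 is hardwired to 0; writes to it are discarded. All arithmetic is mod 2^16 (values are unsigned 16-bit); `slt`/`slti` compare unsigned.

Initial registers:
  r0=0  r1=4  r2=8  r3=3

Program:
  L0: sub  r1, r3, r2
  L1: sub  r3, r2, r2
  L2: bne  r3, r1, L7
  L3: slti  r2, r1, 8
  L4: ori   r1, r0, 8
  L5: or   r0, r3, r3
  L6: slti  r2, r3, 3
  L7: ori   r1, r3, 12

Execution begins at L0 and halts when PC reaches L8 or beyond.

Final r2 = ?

  step pc=0: sub  r1, r3, r2  regs=(0,65531,8,3)
  step pc=1: sub  r3, r2, r2  regs=(0,65531,8,0)
  step pc=2: bne  r3, r1, L7  cond=T  regs=(0,65531,8,0)
  step pc=3: slti  r2, r1, 8  regs=(0,65531,0,0)
  step pc=7: ori   r1, r3, 12  regs=(0,12,0,0)

0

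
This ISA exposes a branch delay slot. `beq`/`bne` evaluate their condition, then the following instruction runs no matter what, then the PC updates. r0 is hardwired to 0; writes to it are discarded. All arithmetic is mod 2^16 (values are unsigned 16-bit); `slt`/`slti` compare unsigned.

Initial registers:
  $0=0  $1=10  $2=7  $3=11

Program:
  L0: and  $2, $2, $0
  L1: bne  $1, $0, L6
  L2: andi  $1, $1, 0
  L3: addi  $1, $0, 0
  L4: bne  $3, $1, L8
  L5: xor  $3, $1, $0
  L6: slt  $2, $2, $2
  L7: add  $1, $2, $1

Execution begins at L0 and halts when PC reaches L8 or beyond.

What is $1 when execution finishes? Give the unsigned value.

#0 and  $2, $2, $0 ; 0/10/0/11
#1 bne  $1, $0, L6 ; 0/10/0/11 ; →target
#2 andi  $1, $1, 0 ; 0/0/0/11
#6 slt  $2, $2, $2 ; 0/0/0/11
#7 add  $1, $2, $1 ; 0/0/0/11

0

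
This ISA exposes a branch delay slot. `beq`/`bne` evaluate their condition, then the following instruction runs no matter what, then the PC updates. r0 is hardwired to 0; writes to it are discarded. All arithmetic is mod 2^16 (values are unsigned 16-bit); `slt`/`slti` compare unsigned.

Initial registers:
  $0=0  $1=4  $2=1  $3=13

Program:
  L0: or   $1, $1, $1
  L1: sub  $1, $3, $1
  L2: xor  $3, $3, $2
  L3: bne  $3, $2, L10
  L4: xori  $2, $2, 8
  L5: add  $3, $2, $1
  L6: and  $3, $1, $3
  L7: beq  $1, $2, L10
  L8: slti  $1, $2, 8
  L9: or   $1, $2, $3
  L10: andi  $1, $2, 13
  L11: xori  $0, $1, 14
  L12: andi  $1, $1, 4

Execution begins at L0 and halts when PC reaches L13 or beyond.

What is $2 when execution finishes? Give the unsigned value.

#0 or   $1, $1, $1 ; 0/4/1/13
#1 sub  $1, $3, $1 ; 0/9/1/13
#2 xor  $3, $3, $2 ; 0/9/1/12
#3 bne  $3, $2, L10 ; 0/9/1/12 ; →target
#4 xori  $2, $2, 8 ; 0/9/9/12
#10 andi  $1, $2, 13 ; 0/9/9/12
#11 xori  $0, $1, 14 ; 0/9/9/12
#12 andi  $1, $1, 4 ; 0/0/9/12

9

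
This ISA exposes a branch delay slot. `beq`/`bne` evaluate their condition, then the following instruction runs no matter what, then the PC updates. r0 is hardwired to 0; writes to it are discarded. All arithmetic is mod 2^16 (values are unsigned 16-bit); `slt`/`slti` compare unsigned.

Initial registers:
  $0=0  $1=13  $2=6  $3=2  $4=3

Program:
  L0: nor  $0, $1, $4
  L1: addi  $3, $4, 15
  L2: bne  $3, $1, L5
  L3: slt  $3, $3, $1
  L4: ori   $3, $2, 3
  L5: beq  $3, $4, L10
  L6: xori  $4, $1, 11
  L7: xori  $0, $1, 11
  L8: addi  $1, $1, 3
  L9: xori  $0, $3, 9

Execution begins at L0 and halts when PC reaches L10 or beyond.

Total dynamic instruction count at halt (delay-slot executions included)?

9

#0 nor  $0, $1, $4 ; 0/13/6/2/3
#1 addi  $3, $4, 15 ; 0/13/6/18/3
#2 bne  $3, $1, L5 ; 0/13/6/18/3 ; →target
#3 slt  $3, $3, $1 ; 0/13/6/0/3
#5 beq  $3, $4, L10 ; 0/13/6/0/3 ; →fallthru
#6 xori  $4, $1, 11 ; 0/13/6/0/6
#7 xori  $0, $1, 11 ; 0/13/6/0/6
#8 addi  $1, $1, 3 ; 0/16/6/0/6
#9 xori  $0, $3, 9 ; 0/16/6/0/6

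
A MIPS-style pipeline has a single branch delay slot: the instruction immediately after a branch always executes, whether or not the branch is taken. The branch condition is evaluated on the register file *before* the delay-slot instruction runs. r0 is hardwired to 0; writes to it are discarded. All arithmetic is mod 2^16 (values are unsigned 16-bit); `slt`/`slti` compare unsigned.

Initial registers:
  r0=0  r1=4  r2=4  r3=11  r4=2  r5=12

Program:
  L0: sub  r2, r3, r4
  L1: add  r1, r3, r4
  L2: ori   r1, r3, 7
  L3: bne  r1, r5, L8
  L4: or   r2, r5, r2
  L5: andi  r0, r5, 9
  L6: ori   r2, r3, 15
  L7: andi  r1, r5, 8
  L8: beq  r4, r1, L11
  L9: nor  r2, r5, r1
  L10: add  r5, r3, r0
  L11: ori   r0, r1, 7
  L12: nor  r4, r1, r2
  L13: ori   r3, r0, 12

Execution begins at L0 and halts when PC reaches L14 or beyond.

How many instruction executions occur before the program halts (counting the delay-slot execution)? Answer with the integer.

  step pc=0: sub  r2, r3, r4  regs=(0,4,9,11,2,12)
  step pc=1: add  r1, r3, r4  regs=(0,13,9,11,2,12)
  step pc=2: ori   r1, r3, 7  regs=(0,15,9,11,2,12)
  step pc=3: bne  r1, r5, L8  cond=T  regs=(0,15,9,11,2,12)
  step pc=4: or   r2, r5, r2  regs=(0,15,13,11,2,12)
  step pc=8: beq  r4, r1, L11  cond=F  regs=(0,15,13,11,2,12)
  step pc=9: nor  r2, r5, r1  regs=(0,15,65520,11,2,12)
  step pc=10: add  r5, r3, r0  regs=(0,15,65520,11,2,11)
  step pc=11: ori   r0, r1, 7  regs=(0,15,65520,11,2,11)
  step pc=12: nor  r4, r1, r2  regs=(0,15,65520,11,0,11)
  step pc=13: ori   r3, r0, 12  regs=(0,15,65520,12,0,11)

11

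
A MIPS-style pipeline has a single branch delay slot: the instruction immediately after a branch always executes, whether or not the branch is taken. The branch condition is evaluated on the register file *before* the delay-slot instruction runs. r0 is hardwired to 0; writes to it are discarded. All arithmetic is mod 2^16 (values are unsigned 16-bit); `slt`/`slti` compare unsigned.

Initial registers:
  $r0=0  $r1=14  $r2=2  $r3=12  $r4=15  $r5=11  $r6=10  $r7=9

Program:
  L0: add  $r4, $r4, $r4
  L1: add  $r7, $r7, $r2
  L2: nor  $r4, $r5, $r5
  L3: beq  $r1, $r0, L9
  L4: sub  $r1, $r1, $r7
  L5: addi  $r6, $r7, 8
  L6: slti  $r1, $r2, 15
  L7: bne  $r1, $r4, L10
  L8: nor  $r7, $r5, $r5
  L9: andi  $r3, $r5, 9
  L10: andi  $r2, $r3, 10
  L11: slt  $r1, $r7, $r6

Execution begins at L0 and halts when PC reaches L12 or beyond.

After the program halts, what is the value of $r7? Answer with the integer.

[0] add  $r4, $r4, $r4  →  {$r0:0, $r1:14, $r2:2, $r3:12, $r4:30, $r5:11, $r6:10, $r7:9}
[1] add  $r7, $r7, $r2  →  {$r0:0, $r1:14, $r2:2, $r3:12, $r4:30, $r5:11, $r6:10, $r7:11}
[2] nor  $r4, $r5, $r5  →  {$r0:0, $r1:14, $r2:2, $r3:12, $r4:65524, $r5:11, $r6:10, $r7:11}
[3] beq  $r1, $r0, L9  →  {$r0:0, $r1:14, $r2:2, $r3:12, $r4:65524, $r5:11, $r6:10, $r7:11}  ⟨branch fallthrough⟩
[4] sub  $r1, $r1, $r7  →  {$r0:0, $r1:3, $r2:2, $r3:12, $r4:65524, $r5:11, $r6:10, $r7:11}
[5] addi  $r6, $r7, 8  →  {$r0:0, $r1:3, $r2:2, $r3:12, $r4:65524, $r5:11, $r6:19, $r7:11}
[6] slti  $r1, $r2, 15  →  {$r0:0, $r1:1, $r2:2, $r3:12, $r4:65524, $r5:11, $r6:19, $r7:11}
[7] bne  $r1, $r4, L10  →  {$r0:0, $r1:1, $r2:2, $r3:12, $r4:65524, $r5:11, $r6:19, $r7:11}  ⟨branch taken⟩
[8] nor  $r7, $r5, $r5  →  {$r0:0, $r1:1, $r2:2, $r3:12, $r4:65524, $r5:11, $r6:19, $r7:65524}
[10] andi  $r2, $r3, 10  →  {$r0:0, $r1:1, $r2:8, $r3:12, $r4:65524, $r5:11, $r6:19, $r7:65524}
[11] slt  $r1, $r7, $r6  →  {$r0:0, $r1:0, $r2:8, $r3:12, $r4:65524, $r5:11, $r6:19, $r7:65524}

65524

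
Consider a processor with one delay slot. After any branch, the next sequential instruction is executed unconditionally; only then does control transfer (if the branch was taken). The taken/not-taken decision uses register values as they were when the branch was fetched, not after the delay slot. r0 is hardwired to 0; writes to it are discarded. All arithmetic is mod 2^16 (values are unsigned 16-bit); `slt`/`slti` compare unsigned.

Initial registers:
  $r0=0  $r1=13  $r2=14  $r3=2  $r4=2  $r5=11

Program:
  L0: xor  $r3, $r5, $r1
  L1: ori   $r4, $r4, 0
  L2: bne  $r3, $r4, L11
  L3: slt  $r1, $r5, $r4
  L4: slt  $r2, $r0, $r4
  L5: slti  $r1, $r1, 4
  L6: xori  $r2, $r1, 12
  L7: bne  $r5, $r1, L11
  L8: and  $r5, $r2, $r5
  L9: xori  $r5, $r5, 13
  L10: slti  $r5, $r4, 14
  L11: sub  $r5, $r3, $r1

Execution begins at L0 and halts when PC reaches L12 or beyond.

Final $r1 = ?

  step pc=0: xor  $r3, $r5, $r1  regs=(0,13,14,6,2,11)
  step pc=1: ori   $r4, $r4, 0  regs=(0,13,14,6,2,11)
  step pc=2: bne  $r3, $r4, L11  cond=T  regs=(0,13,14,6,2,11)
  step pc=3: slt  $r1, $r5, $r4  regs=(0,0,14,6,2,11)
  step pc=11: sub  $r5, $r3, $r1  regs=(0,0,14,6,2,6)

0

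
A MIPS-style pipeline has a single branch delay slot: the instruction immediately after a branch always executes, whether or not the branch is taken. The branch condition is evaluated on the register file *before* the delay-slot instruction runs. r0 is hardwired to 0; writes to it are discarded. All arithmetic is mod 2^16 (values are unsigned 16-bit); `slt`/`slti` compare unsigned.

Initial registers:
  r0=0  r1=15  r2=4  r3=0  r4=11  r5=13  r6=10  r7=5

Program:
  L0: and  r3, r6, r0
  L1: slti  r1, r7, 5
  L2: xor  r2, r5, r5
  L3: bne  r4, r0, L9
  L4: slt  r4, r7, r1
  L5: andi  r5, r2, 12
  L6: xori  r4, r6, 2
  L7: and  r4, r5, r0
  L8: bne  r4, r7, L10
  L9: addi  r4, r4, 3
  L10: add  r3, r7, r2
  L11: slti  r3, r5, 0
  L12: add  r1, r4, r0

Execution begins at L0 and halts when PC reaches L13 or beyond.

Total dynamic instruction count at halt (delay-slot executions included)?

9

  step pc=0: and  r3, r6, r0  regs=(0,15,4,0,11,13,10,5)
  step pc=1: slti  r1, r7, 5  regs=(0,0,4,0,11,13,10,5)
  step pc=2: xor  r2, r5, r5  regs=(0,0,0,0,11,13,10,5)
  step pc=3: bne  r4, r0, L9  cond=T  regs=(0,0,0,0,11,13,10,5)
  step pc=4: slt  r4, r7, r1  regs=(0,0,0,0,0,13,10,5)
  step pc=9: addi  r4, r4, 3  regs=(0,0,0,0,3,13,10,5)
  step pc=10: add  r3, r7, r2  regs=(0,0,0,5,3,13,10,5)
  step pc=11: slti  r3, r5, 0  regs=(0,0,0,0,3,13,10,5)
  step pc=12: add  r1, r4, r0  regs=(0,3,0,0,3,13,10,5)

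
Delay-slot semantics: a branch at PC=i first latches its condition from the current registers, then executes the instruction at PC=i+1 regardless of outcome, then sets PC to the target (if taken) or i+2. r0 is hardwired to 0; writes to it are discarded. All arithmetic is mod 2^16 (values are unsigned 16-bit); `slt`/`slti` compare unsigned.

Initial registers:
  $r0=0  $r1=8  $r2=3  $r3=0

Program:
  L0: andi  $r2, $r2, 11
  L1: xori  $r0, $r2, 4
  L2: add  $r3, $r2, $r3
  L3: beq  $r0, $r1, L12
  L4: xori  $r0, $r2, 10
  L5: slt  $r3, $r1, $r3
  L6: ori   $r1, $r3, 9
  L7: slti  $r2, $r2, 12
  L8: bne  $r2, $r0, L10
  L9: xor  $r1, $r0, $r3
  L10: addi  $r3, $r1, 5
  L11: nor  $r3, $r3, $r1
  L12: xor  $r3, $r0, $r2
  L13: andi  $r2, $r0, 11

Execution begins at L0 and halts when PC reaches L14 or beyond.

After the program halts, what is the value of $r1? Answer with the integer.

0

#0 andi  $r2, $r2, 11 ; 0/8/3/0
#1 xori  $r0, $r2, 4 ; 0/8/3/0
#2 add  $r3, $r2, $r3 ; 0/8/3/3
#3 beq  $r0, $r1, L12 ; 0/8/3/3 ; →fallthru
#4 xori  $r0, $r2, 10 ; 0/8/3/3
#5 slt  $r3, $r1, $r3 ; 0/8/3/0
#6 ori   $r1, $r3, 9 ; 0/9/3/0
#7 slti  $r2, $r2, 12 ; 0/9/1/0
#8 bne  $r2, $r0, L10 ; 0/9/1/0 ; →target
#9 xor  $r1, $r0, $r3 ; 0/0/1/0
#10 addi  $r3, $r1, 5 ; 0/0/1/5
#11 nor  $r3, $r3, $r1 ; 0/0/1/65530
#12 xor  $r3, $r0, $r2 ; 0/0/1/1
#13 andi  $r2, $r0, 11 ; 0/0/0/1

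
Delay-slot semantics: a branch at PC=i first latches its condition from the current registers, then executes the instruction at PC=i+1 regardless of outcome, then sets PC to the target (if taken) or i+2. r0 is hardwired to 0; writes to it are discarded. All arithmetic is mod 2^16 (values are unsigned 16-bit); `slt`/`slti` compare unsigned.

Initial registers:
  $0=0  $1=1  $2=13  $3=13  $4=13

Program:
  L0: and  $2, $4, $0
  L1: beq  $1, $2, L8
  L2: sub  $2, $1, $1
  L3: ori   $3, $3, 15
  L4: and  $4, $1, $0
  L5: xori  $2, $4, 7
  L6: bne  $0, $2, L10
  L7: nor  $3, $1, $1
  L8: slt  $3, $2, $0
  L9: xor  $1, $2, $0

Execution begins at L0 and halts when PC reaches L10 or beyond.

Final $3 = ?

65534

#0 and  $2, $4, $0 ; 0/1/0/13/13
#1 beq  $1, $2, L8 ; 0/1/0/13/13 ; →fallthru
#2 sub  $2, $1, $1 ; 0/1/0/13/13
#3 ori   $3, $3, 15 ; 0/1/0/15/13
#4 and  $4, $1, $0 ; 0/1/0/15/0
#5 xori  $2, $4, 7 ; 0/1/7/15/0
#6 bne  $0, $2, L10 ; 0/1/7/15/0 ; →target
#7 nor  $3, $1, $1 ; 0/1/7/65534/0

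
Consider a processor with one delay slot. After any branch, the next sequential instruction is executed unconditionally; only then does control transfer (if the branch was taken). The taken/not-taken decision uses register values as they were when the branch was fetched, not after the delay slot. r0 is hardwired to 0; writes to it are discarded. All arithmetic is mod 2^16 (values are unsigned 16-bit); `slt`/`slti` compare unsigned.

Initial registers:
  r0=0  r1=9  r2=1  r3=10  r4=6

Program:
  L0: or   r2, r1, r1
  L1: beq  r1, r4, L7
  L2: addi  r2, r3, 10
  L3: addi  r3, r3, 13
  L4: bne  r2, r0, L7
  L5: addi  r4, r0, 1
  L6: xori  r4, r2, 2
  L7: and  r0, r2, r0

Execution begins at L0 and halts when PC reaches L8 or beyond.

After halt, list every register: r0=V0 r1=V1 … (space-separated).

#0 or   r2, r1, r1 ; 0/9/9/10/6
#1 beq  r1, r4, L7 ; 0/9/9/10/6 ; →fallthru
#2 addi  r2, r3, 10 ; 0/9/20/10/6
#3 addi  r3, r3, 13 ; 0/9/20/23/6
#4 bne  r2, r0, L7 ; 0/9/20/23/6 ; →target
#5 addi  r4, r0, 1 ; 0/9/20/23/1
#7 and  r0, r2, r0 ; 0/9/20/23/1

r0=0 r1=9 r2=20 r3=23 r4=1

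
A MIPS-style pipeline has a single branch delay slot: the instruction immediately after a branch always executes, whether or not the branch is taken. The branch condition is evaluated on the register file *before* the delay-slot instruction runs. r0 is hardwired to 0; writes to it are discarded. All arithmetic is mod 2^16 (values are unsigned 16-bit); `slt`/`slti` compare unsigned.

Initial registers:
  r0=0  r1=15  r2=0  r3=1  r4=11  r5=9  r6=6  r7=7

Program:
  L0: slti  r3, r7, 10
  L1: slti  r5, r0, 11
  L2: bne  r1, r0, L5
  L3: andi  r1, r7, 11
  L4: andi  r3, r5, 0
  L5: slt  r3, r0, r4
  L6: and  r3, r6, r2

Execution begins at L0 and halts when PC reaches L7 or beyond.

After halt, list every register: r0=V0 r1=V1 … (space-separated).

r0=0 r1=3 r2=0 r3=0 r4=11 r5=1 r6=6 r7=7

[0] slti  r3, r7, 10  →  {r0:0, r1:15, r2:0, r3:1, r4:11, r5:9, r6:6, r7:7}
[1] slti  r5, r0, 11  →  {r0:0, r1:15, r2:0, r3:1, r4:11, r5:1, r6:6, r7:7}
[2] bne  r1, r0, L5  →  {r0:0, r1:15, r2:0, r3:1, r4:11, r5:1, r6:6, r7:7}  ⟨branch taken⟩
[3] andi  r1, r7, 11  →  {r0:0, r1:3, r2:0, r3:1, r4:11, r5:1, r6:6, r7:7}
[5] slt  r3, r0, r4  →  {r0:0, r1:3, r2:0, r3:1, r4:11, r5:1, r6:6, r7:7}
[6] and  r3, r6, r2  →  {r0:0, r1:3, r2:0, r3:0, r4:11, r5:1, r6:6, r7:7}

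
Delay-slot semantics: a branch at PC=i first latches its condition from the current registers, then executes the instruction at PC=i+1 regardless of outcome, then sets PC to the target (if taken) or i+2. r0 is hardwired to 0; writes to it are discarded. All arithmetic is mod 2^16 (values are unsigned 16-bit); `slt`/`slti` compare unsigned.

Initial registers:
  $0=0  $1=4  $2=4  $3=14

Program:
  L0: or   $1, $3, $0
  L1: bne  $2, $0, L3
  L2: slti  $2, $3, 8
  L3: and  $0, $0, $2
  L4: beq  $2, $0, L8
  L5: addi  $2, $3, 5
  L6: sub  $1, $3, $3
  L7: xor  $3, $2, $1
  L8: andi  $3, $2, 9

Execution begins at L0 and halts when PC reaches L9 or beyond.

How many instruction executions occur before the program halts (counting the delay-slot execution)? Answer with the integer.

#0 or   $1, $3, $0 ; 0/14/4/14
#1 bne  $2, $0, L3 ; 0/14/4/14 ; →target
#2 slti  $2, $3, 8 ; 0/14/0/14
#3 and  $0, $0, $2 ; 0/14/0/14
#4 beq  $2, $0, L8 ; 0/14/0/14 ; →target
#5 addi  $2, $3, 5 ; 0/14/19/14
#8 andi  $3, $2, 9 ; 0/14/19/1

7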